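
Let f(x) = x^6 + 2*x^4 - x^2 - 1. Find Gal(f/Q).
The polynomial f is an irreducible sextic over Q, so G = Gal(f/Q) is one of the 16 transitive subgroups 6T1, ..., 6T16 of S_6. The discriminant of f is 153664 = 392^2, a perfect square, so G is contained in A_6. The transitive groups of degree 6 contained in A_6 are: A_4 (6T4, order 12), S_4 (6T7, order 24), (C_3 x C_3) : C_4 (6T10, order 36), PSL(2,5) (6T12, order 60), A_6 (6T15, order 360). By Dedekind's theorem, for a prime p not dividing disc(f) the degrees of the irreducible factors of f mod p form the cycle type of an element of G. Factoring f modulo the 33 such primes p <= 149 (skipping 2, 7, which divide the discriminant), each new pattern first appears at: mod 3: f = (x^3 + x^2 + 2)(x^3 + 2x^2 + 1), pattern 3+3; mod 13: f = (x + 2)(x + 11)(x^2 + 8)(x^2 + 11), pattern 2+2+1+1. No other pattern occurs in this range, so the set of observed cycle types is {3+3, 2+2+1+1}. The candidates containing elements of all these cycle types are A_4 (6T4) of order 12, S_4 (6T7) of order 24, (C_3 x C_3) : C_4 (6T10) of order 36, PSL(2,5) (6T12) of order 60, A_6 (6T15) of order 360; the others are excluded. The observed types are precisely the cycle types that occur in A_4 (6T4) (apart from the identity). Each of the other remaining candidates has further cycle types, and by the Chebotarev density theorem the matching factorization patterns would occur for a proportion of primes equal to their share of the group: S_4 (6T7) additionally contains elements of type 4+2 (6 of its 24 elements, about 25% of primes); (C_3 x C_3) : C_4 (6T10) additionally contains elements of type 4+2, 3+1+1+1 (22 of its 36 elements, about 61% of primes); PSL(2,5) (6T12) additionally contains elements of type 5+1 (24 of its 60 elements, about 40% of primes); A_6 (6T15) additionally contains elements of type 5+1, 4+2, 3+1+1+1 (274 of its 360 elements, about 76% of primes). None of the 33 primes tested shows any such pattern (for each of these groups the chance of that is below 10^-4), which rules them out. Hence G = A_4 (6T4), of order 12.

A_4 (also written A4)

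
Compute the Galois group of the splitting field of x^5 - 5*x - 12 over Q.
D_5, the dihedral group of order 10

The polynomial f is an irreducible quintic over Q, so G = Gal(f/Q) is a transitive subgroup of S_5: one of C_5 (5T1, order 5), D_5 (5T2, order 10), F_20 (5T3, order 20), A_5 (5T4, order 60) or S_5 (5T5, order 120). The discriminant of f is 64000000 = 8000^2, a perfect square, so G is contained in A_5. The transitive groups of degree 5 contained in A_5 are: C_5 (5T1, order 5), D_5 (5T2, order 10), A_5 (5T4, order 60). By Dedekind's theorem, for a prime p not dividing disc(f) the degrees of the irreducible factors of f mod p form the cycle type of an element of G. Factoring f modulo the 23 such primes p <= 97 (skipping 2, 5, which divide the discriminant), each new pattern first appears at: mod 3: f = (x)(x^2 + x + 2)(x^2 + 2x + 2), pattern 2+2+1; mod 7: f = (x^5 + 2x + 2), pattern 5. No other pattern occurs in this range, so the set of observed cycle types is {2+2+1, 5}. The candidates containing elements of all these cycle types are D_5 (5T2) of order 10, A_5 (5T4) of order 60; the others are excluded. The observed types are precisely the cycle types that occur in D_5 (5T2) (apart from the identity). Each of the other remaining candidates has further cycle types, and by the Chebotarev density theorem the matching factorization patterns would occur for a proportion of primes equal to their share of the group: A_5 (5T4) additionally contains elements of type 3+1+1 (20 of its 60 elements, about 33% of primes). None of the 23 primes tested shows any such pattern (for each of these groups the chance of that is below 10^-4), which rules them out. Hence G = D_5 (5T2), of order 10.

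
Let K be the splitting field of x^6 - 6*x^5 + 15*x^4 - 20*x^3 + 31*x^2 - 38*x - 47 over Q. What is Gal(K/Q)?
6T7: S_4

The polynomial f is an irreducible sextic over Q, so G = Gal(f/Q) is one of the 16 transitive subgroups 6T1, ..., 6T16 of S_6. The discriminant of f is 66039417143296 = 8126464^2, a perfect square, so G is contained in A_6. The transitive groups of degree 6 contained in A_6 are: A_4 (6T4, order 12), S_4 (6T7, order 24), (C_3 x C_3) : C_4 (6T10, order 36), PSL(2,5) (6T12, order 60), A_6 (6T15, order 360). By Dedekind's theorem, for a prime p not dividing disc(f) the degrees of the irreducible factors of f mod p form the cycle type of an element of G. Factoring f modulo the 79 such primes p <= 419 (skipping 2, 31, which divide the discriminant), each new pattern first appears at: mod 3: f = (x^2 + x + 2)(x^4 + 2x^3 + 2x^2 + x + 2), pattern 4+2; mod 5: f = (x^3 + 4x + 3)(x^3 + 4x^2 + x + 1), pattern 3+3; mod 11: f = (x + 4)(x + 5)(x^2 + x + 4)(x^2 + 6x + 10), pattern 2+2+1+1; mod 67: f = (x + 3)(x + 5)(x + 21)(x + 44)(x + 60)(x + 62), pattern 1+1+1+1+1+1. No other pattern occurs in this range, so the set of observed cycle types is {4+2, 3+3, 2+2+1+1, 1+1+1+1+1+1}. The candidates containing elements of all these cycle types are S_4 (6T7) of order 24, (C_3 x C_3) : C_4 (6T10) of order 36, A_6 (6T15) of order 360; the others are excluded. The observed types are precisely the cycle types that occur in S_4 (6T7). Each of the other remaining candidates has further cycle types, and by the Chebotarev density theorem the matching factorization patterns would occur for a proportion of primes equal to their share of the group: (C_3 x C_3) : C_4 (6T10) additionally contains elements of type 3+1+1+1 (4 of its 36 elements, about 11% of primes); A_6 (6T15) additionally contains elements of type 5+1, 3+1+1+1 (184 of its 360 elements, about 51% of primes). None of the 79 primes tested shows any such pattern (for each of these groups the chance of that is below 10^-4), which rules them out. Hence G = S_4 (6T7), of order 24.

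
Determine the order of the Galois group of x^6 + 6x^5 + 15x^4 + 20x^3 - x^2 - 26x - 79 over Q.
The degree of the splitting field over Q equals the order of the Galois group, so first determine the group. The polynomial f is an irreducible sextic over Q, so G = Gal(f/Q) is one of the 16 transitive subgroups 6T1, ..., 6T16 of S_6. The discriminant of f is 36352603193344 = 6029312^2, a perfect square, so G is contained in A_6. The transitive groups of degree 6 contained in A_6 are: A_4 (6T4, order 12), S_4 (6T7, order 24), (C_3 x C_3) : C_4 (6T10, order 36), PSL(2,5) (6T12, order 60), A_6 (6T15, order 360). By Dedekind's theorem, for a prime p not dividing disc(f) the degrees of the irreducible factors of f mod p form the cycle type of an element of G. Factoring f modulo the 79 such primes p <= 419 (skipping 2, 23, which divide the discriminant), each new pattern first appears at: mod 3: f = (x^3 + x^2 + x + 2)(x^3 + 2x^2 + 1), pattern 3+3; mod 5: f = (x^2 + 2x + 3)(x^4 + 4x^3 + 4x^2 + 2), pattern 4+2; mod 19: f = (x + 10)(x + 11)(x^2 + x + 3)(x^2 + 3x + 5), pattern 2+2+1+1; mod 223: f = (x + 33)(x + 68)(x + 110)(x + 115)(x + 157)(x + 192), pattern 1+1+1+1+1+1. No other pattern occurs in this range, so the set of observed cycle types is {3+3, 4+2, 2+2+1+1, 1+1+1+1+1+1}. The candidates containing elements of all these cycle types are S_4 (6T7) of order 24, (C_3 x C_3) : C_4 (6T10) of order 36, A_6 (6T15) of order 360; the others are excluded. The observed types are precisely the cycle types that occur in S_4 (6T7). Each of the other remaining candidates has further cycle types, and by the Chebotarev density theorem the matching factorization patterns would occur for a proportion of primes equal to their share of the group: (C_3 x C_3) : C_4 (6T10) additionally contains elements of type 3+1+1+1 (4 of its 36 elements, about 11% of primes); A_6 (6T15) additionally contains elements of type 5+1, 3+1+1+1 (184 of its 360 elements, about 51% of primes). None of the 79 primes tested shows any such pattern (for each of these groups the chance of that is below 10^-4), which rules them out. Hence G = S_4 (6T7), of order 24. The Galois group S_4 (6T7) has order 24, so the splitting field has degree 24 over Q.

24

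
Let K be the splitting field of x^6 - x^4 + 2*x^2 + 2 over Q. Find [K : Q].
The degree of the splitting field over Q equals the order of the Galois group, so first determine the group. The polynomial f is an irreducible sextic over Q, so G = Gal(f/Q) is one of the 16 transitive subgroups 6T1, ..., 6T16 of S_6. The discriminant of f is -5120000, which is not a perfect square, so G is not contained in A_6. The transitive groups of degree 6 not contained in A_6 are: C_6 (6T1, order 6), S_3 (6T2, order 6), D_6 (6T3, order 12), C_3 x S_3 (6T5, order 18), A_4 x C_2 (6T6, order 24), S_4 (6T8, order 24), S_3 x S_3 (6T9, order 36), S_4 x C_2 (6T11, order 48), (S_3 x S_3) : C_2 (6T13, order 72), PGL(2,5) (6T14, order 120), S_6 (6T16, order 720). By Dedekind's theorem, for a prime p not dividing disc(f) the degrees of the irreducible factors of f mod p form the cycle type of an element of G. Factoring f modulo the 22 such primes p <= 89 (skipping 2, 5, which divide the discriminant), each new pattern first appears at: mod 3: f = (x^3 + x^2 + 2)(x^3 + 2x^2 + 1), pattern 3+3; mod 7: f = (x^2 + 2)(x^2 + x + 6)(x^2 + 6x + 6), pattern 2+2+2; mod 13: f = (x + 4)(x + 9)(x^4 + 2x^2 + 8), pattern 4+1+1; mod 43: f = (x + 12)(x + 31)(x^2 + 4)(x^2 + 10), pattern 2+2+1+1. No other pattern occurs in this range, so the set of observed cycle types is {3+3, 2+2+2, 4+1+1, 2+2+1+1}. The candidates containing elements of all these cycle types are S_4 (6T8) of order 24, S_4 x C_2 (6T11) of order 48, PGL(2,5) (6T14) of order 120, S_6 (6T16) of order 720; the others are excluded. The observed types are precisely the cycle types that occur in S_4 (6T8) (apart from the identity). Each of the other remaining candidates has further cycle types, and by the Chebotarev density theorem the matching factorization patterns would occur for a proportion of primes equal to their share of the group: S_4 x C_2 (6T11) additionally contains elements of type 6, 4+2, 2+1+1+1+1 (17 of its 48 elements, about 35% of primes); PGL(2,5) (6T14) additionally contains elements of type 6, 5+1 (44 of its 120 elements, about 37% of primes); S_6 (6T16) additionally contains elements of type 6, 5+1, 4+2, 3+2+1, 3+1+1+1, 2+1+1+1+1 (529 of its 720 elements, about 73% of primes). None of the 22 primes tested shows any such pattern (for each of these groups the chance of that is below 10^-4), which rules them out. Hence G = S_4 (6T8), of order 24. The Galois group S_4 (6T8) has order 24, so the splitting field has degree 24 over Q.

24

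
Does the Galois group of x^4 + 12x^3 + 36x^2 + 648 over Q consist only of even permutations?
Yes

The polynomial is irreducible of degree 4 over Q. Its discriminant is 78364164096 = 279936^2, a perfect square. A Galois group lies in the alternating group exactly when the discriminant is a square in Q, so the Galois group (V_4) is contained in A_4.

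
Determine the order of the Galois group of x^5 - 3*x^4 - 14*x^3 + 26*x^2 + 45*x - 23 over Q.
The degree of the splitting field over Q equals the order of the Galois group, so first determine the group. The polynomial f is an irreducible quintic over Q, so G = Gal(f/Q) is a transitive subgroup of S_5: one of C_5 (5T1, order 5), D_5 (5T2, order 10), F_20 (5T3, order 20), A_5 (5T4, order 60) or S_5 (5T5, order 120). The discriminant of f is 15352201216 = 123904^2, a perfect square, so G is contained in A_5. The transitive groups of degree 5 contained in A_5 are: C_5 (5T1, order 5), D_5 (5T2, order 10), A_5 (5T4, order 60). By Dedekind's theorem, for a prime p not dividing disc(f) the degrees of the irreducible factors of f mod p form the cycle type of an element of G. Factoring f modulo the 14 such primes p <= 53 (skipping 2, 11, which divide the discriminant), each new pattern first appears at: mod 3: f = (x^5 + x^3 + 2x^2 + 1), pattern 5; mod 23: f = (x)(x + 2)(x + 10)(x + 14)(x + 17), pattern 1+1+1+1+1. No other pattern occurs in this range, so the set of observed cycle types is {5, 1+1+1+1+1}. The candidates containing elements of all these cycle types are C_5 (5T1) of order 5, D_5 (5T2) of order 10, A_5 (5T4) of order 60; the others are excluded. The observed types are precisely the cycle types that occur in C_5 (5T1). Each of the other remaining candidates has further cycle types, and by the Chebotarev density theorem the matching factorization patterns would occur for a proportion of primes equal to their share of the group: D_5 (5T2) additionally contains elements of type 2+2+1 (5 of its 10 elements, about 50% of primes); A_5 (5T4) additionally contains elements of type 3+1+1, 2+2+1 (35 of its 60 elements, about 58% of primes). None of the 14 primes tested shows any such pattern (for each of these groups the chance of that is below 10^-4), which rules them out. Hence G = C_5 (5T1), of order 5. The Galois group C_5 (5T1) has order 5, so the splitting field has degree 5 over Q.

5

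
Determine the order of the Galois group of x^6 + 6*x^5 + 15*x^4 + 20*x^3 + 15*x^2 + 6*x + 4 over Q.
The degree of the splitting field over Q equals the order of the Galois group, so first determine the group. The polynomial f is an irreducible sextic over Q, so G = Gal(f/Q) is one of the 16 transitive subgroups 6T1, ..., 6T16 of S_6. The discriminant of f is -11337408, which is not a perfect square, so G is not contained in A_6. The transitive groups of degree 6 not contained in A_6 are: C_6 (6T1, order 6), S_3 (6T2, order 6), D_6 (6T3, order 12), C_3 x S_3 (6T5, order 18), A_4 x C_2 (6T6, order 24), S_4 (6T8, order 24), S_3 x S_3 (6T9, order 36), S_4 x C_2 (6T11, order 48), (S_3 x S_3) : C_2 (6T13, order 72), PGL(2,5) (6T14, order 120), S_6 (6T16, order 720). By Dedekind's theorem, for a prime p not dividing disc(f) the degrees of the irreducible factors of f mod p form the cycle type of an element of G. Factoring f modulo the 23 such primes p <= 97 (skipping 2, 3, which divide the discriminant), each new pattern first appears at: mod 5: f = (x^2 + x + 2)(x^2 + 2x + 3)(x^2 + 3x + 4), pattern 2+2+2; mod 7: f = (x^3 + 3x^2 + 3x + 3)(x^3 + 3x^2 + 3x + 6), pattern 3+3; mod 61: f = (x + 4)(x + 20)(x + 23)(x + 40)(x + 43)(x + 59), pattern 1+1+1+1+1+1. No other pattern occurs in this range, so the set of observed cycle types is {2+2+2, 3+3, 1+1+1+1+1+1}. The candidates containing elements of all these cycle types are C_6 (6T1) of order 6, S_3 (6T2) of order 6, D_6 (6T3) of order 12, C_3 x S_3 (6T5) of order 18, A_4 x C_2 (6T6) of order 24, S_4 (6T8) of order 24, S_3 x S_3 (6T9) of order 36, S_4 x C_2 (6T11) of order 48, (S_3 x S_3) : C_2 (6T13) of order 72, PGL(2,5) (6T14) of order 120, S_6 (6T16) of order 720; the others are excluded. The observed types are precisely the cycle types that occur in S_3 (6T2). Each of the other remaining candidates has further cycle types, and by the Chebotarev density theorem the matching factorization patterns would occur for a proportion of primes equal to their share of the group: C_6 (6T1) additionally contains elements of type 6 (2 of its 6 elements, about 33% of primes); D_6 (6T3) additionally contains elements of type 6, 2+2+1+1 (5 of its 12 elements, about 42% of primes); C_3 x S_3 (6T5) additionally contains elements of type 6, 3+1+1+1 (10 of its 18 elements, about 56% of primes); A_4 x C_2 (6T6) additionally contains elements of type 6, 2+2+1+1, 2+1+1+1+1 (14 of its 24 elements, about 58% of primes); S_4 (6T8) additionally contains elements of type 4+1+1, 2+2+1+1 (9 of its 24 elements, about 38% of primes); S_3 x S_3 (6T9) additionally contains elements of type 6, 3+1+1+1, 2+2+1+1 (25 of its 36 elements, about 69% of primes); S_4 x C_2 (6T11) additionally contains elements of type 6, 4+2, 4+1+1, 2+2+1+1, 2+1+1+1+1 (32 of its 48 elements, about 67% of primes); (S_3 x S_3) : C_2 (6T13) additionally contains elements of type 6, 4+2, 3+2+1, 3+1+1+1, 2+2+1+1, 2+1+1+1+1 (61 of its 72 elements, about 85% of primes); PGL(2,5) (6T14) additionally contains elements of type 6, 5+1, 4+1+1, 2+2+1+1 (89 of its 120 elements, about 74% of primes); S_6 (6T16) additionally contains elements of type 6, 5+1, 4+2, 4+1+1, 3+2+1, 3+1+1+1, 2+2+1+1, 2+1+1+1+1 (664 of its 720 elements, about 92% of primes). None of the 23 primes tested shows any such pattern (for each of these groups the chance of that is below 10^-4), which rules them out. Hence G = S_3 (6T2), of order 6. The Galois group S_3 (6T2) has order 6, so the splitting field has degree 6 over Q.

6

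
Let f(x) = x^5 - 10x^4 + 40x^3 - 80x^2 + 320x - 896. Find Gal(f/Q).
The polynomial f is an irreducible quintic over Q, so G = Gal(f/Q) is a transitive subgroup of S_5: one of C_5 (5T1, order 5), D_5 (5T2, order 10), F_20 (5T3, order 20), A_5 (5T4, order 60) or S_5 (5T5, order 120). The discriminant of f is 271790899200000, which is not a perfect square, so G is not contained in A_5. The transitive groups of degree 5 not contained in A_5 are: F_20 (5T3, order 20), S_5 (5T5, order 120). By Dedekind's theorem, for a prime p not dividing disc(f) the degrees of the irreducible factors of f mod p form the cycle type of an element of G. Factoring f modulo the 18 such primes p <= 73 (skipping 2, 3, 5, which divide the discriminant), each new pattern first appears at: mod 7: f = (x)(x^4 + 4x^3 + 5x^2 + 4x + 5), pattern 4+1; mod 11: f = (x + 8)(x^2 + x + 8)(x^2 + 3x + 8), pattern 2+2+1; mod 19: f = (x^5 + 9x^4 + 2x^3 + 15x^2 + 16x + 16), pattern 5. No other pattern occurs in this range, so the set of observed cycle types is {4+1, 2+2+1, 5}. The candidates containing elements of all these cycle types are F_20 (5T3) of order 20, S_5 (5T5) of order 120; the others are excluded. The observed types are precisely the cycle types that occur in F_20 (5T3) (apart from the identity). Each of the other remaining candidates has further cycle types, and by the Chebotarev density theorem the matching factorization patterns would occur for a proportion of primes equal to their share of the group: S_5 (5T5) additionally contains elements of type 3+2, 3+1+1, 2+1+1+1 (50 of its 120 elements, about 42% of primes). None of the 18 primes tested shows any such pattern (for each of these groups the chance of that is below 10^-4), which rules them out. Hence G = F_20 (5T3), of order 20.

F_20 (order 20)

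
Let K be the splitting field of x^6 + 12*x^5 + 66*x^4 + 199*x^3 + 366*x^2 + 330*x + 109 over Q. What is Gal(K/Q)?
C_6

The polynomial f is an irreducible sextic over Q, so G = Gal(f/Q) is one of the 16 transitive subgroups 6T1, ..., 6T16 of S_6. The discriminant of f is -1691782213203, which is not a perfect square, so G is not contained in A_6. The transitive groups of degree 6 not contained in A_6 are: C_6 (6T1, order 6), S_3 (6T2, order 6), D_6 (6T3, order 12), C_3 x S_3 (6T5, order 18), A_4 x C_2 (6T6, order 24), S_4 (6T8, order 24), S_3 x S_3 (6T9, order 36), S_4 x C_2 (6T11, order 48), (S_3 x S_3) : C_2 (6T13, order 72), PGL(2,5) (6T14, order 120), S_6 (6T16, order 720). By Dedekind's theorem, for a prime p not dividing disc(f) the degrees of the irreducible factors of f mod p form the cycle type of an element of G. Factoring f modulo the 37 such primes p <= 173 (skipping 3, 73, 127, which divide the discriminant), each new pattern first appears at: mod 2: f = (x^6 + x^3 + 1), pattern 6; mod 7: f = (x^3 + 6x^2 + 4)(x^3 + 6x^2 + 2x + 1), pattern 3+3; mod 17: f = (x^2 + 5x + 5)(x^2 + 10x + 13)(x^2 + 14x + 9), pattern 2+2+2; mod 19: f = (x + 2)(x + 5)(x + 6)(x + 7)(x + 12)(x + 18), pattern 1+1+1+1+1+1. No other pattern occurs in this range, so the set of observed cycle types is {6, 3+3, 2+2+2, 1+1+1+1+1+1}. The candidates containing elements of all these cycle types are C_6 (6T1) of order 6, D_6 (6T3) of order 12, C_3 x S_3 (6T5) of order 18, A_4 x C_2 (6T6) of order 24, S_3 x S_3 (6T9) of order 36, S_4 x C_2 (6T11) of order 48, (S_3 x S_3) : C_2 (6T13) of order 72, PGL(2,5) (6T14) of order 120, S_6 (6T16) of order 720; the others are excluded. The observed types are precisely the cycle types that occur in C_6 (6T1). Each of the other remaining candidates has further cycle types, and by the Chebotarev density theorem the matching factorization patterns would occur for a proportion of primes equal to their share of the group: D_6 (6T3) additionally contains elements of type 2+2+1+1 (3 of its 12 elements, about 25% of primes); C_3 x S_3 (6T5) additionally contains elements of type 3+1+1+1 (4 of its 18 elements, about 22% of primes); A_4 x C_2 (6T6) additionally contains elements of type 2+2+1+1, 2+1+1+1+1 (6 of its 24 elements, about 25% of primes); S_3 x S_3 (6T9) additionally contains elements of type 3+1+1+1, 2+2+1+1 (13 of its 36 elements, about 36% of primes); S_4 x C_2 (6T11) additionally contains elements of type 4+2, 4+1+1, 2+2+1+1, 2+1+1+1+1 (24 of its 48 elements, about 50% of primes); (S_3 x S_3) : C_2 (6T13) additionally contains elements of type 4+2, 3+2+1, 3+1+1+1, 2+2+1+1, 2+1+1+1+1 (49 of its 72 elements, about 68% of primes); PGL(2,5) (6T14) additionally contains elements of type 5+1, 4+1+1, 2+2+1+1 (69 of its 120 elements, about 58% of primes); S_6 (6T16) additionally contains elements of type 5+1, 4+2, 4+1+1, 3+2+1, 3+1+1+1, 2+2+1+1, 2+1+1+1+1 (544 of its 720 elements, about 76% of primes). None of the 37 primes tested shows any such pattern (for each of these groups the chance of that is below 10^-4), which rules them out. Hence G = C_6 (6T1), of order 6.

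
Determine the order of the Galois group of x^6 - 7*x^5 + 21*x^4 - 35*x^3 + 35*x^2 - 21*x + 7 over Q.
The degree of the splitting field over Q equals the order of the Galois group, so first determine the group. The polynomial f is an irreducible sextic over Q, so G = Gal(f/Q) is one of the 16 transitive subgroups 6T1, ..., 6T16 of S_6. The discriminant of f is -16807, which is not a perfect square, so G is not contained in A_6. The transitive groups of degree 6 not contained in A_6 are: C_6 (6T1, order 6), S_3 (6T2, order 6), D_6 (6T3, order 12), C_3 x S_3 (6T5, order 18), A_4 x C_2 (6T6, order 24), S_4 (6T8, order 24), S_3 x S_3 (6T9, order 36), S_4 x C_2 (6T11, order 48), (S_3 x S_3) : C_2 (6T13, order 72), PGL(2,5) (6T14, order 120), S_6 (6T16, order 720). By Dedekind's theorem, for a prime p not dividing disc(f) the degrees of the irreducible factors of f mod p form the cycle type of an element of G. Factoring f modulo the 37 such primes p <= 163 (skipping 7, which divides the discriminant), each new pattern first appears at: mod 2: f = (x^3 + x + 1)(x^3 + x^2 + 1), pattern 3+3; mod 3: f = (x^6 + 2x^5 + x^3 + 2x^2 + 1), pattern 6; mod 13: f = (x^2 + 5x + 8)(x^2 + 6x + 7)(x^2 + 8x + 5), pattern 2+2+2; mod 29: f = (x + 6)(x + 15)(x + 19)(x + 22)(x + 23)(x + 24), pattern 1+1+1+1+1+1. No other pattern occurs in this range, so the set of observed cycle types is {3+3, 6, 2+2+2, 1+1+1+1+1+1}. The candidates containing elements of all these cycle types are C_6 (6T1) of order 6, D_6 (6T3) of order 12, C_3 x S_3 (6T5) of order 18, A_4 x C_2 (6T6) of order 24, S_3 x S_3 (6T9) of order 36, S_4 x C_2 (6T11) of order 48, (S_3 x S_3) : C_2 (6T13) of order 72, PGL(2,5) (6T14) of order 120, S_6 (6T16) of order 720; the others are excluded. The observed types are precisely the cycle types that occur in C_6 (6T1). Each of the other remaining candidates has further cycle types, and by the Chebotarev density theorem the matching factorization patterns would occur for a proportion of primes equal to their share of the group: D_6 (6T3) additionally contains elements of type 2+2+1+1 (3 of its 12 elements, about 25% of primes); C_3 x S_3 (6T5) additionally contains elements of type 3+1+1+1 (4 of its 18 elements, about 22% of primes); A_4 x C_2 (6T6) additionally contains elements of type 2+2+1+1, 2+1+1+1+1 (6 of its 24 elements, about 25% of primes); S_3 x S_3 (6T9) additionally contains elements of type 3+1+1+1, 2+2+1+1 (13 of its 36 elements, about 36% of primes); S_4 x C_2 (6T11) additionally contains elements of type 4+2, 4+1+1, 2+2+1+1, 2+1+1+1+1 (24 of its 48 elements, about 50% of primes); (S_3 x S_3) : C_2 (6T13) additionally contains elements of type 4+2, 3+2+1, 3+1+1+1, 2+2+1+1, 2+1+1+1+1 (49 of its 72 elements, about 68% of primes); PGL(2,5) (6T14) additionally contains elements of type 5+1, 4+1+1, 2+2+1+1 (69 of its 120 elements, about 58% of primes); S_6 (6T16) additionally contains elements of type 5+1, 4+2, 4+1+1, 3+2+1, 3+1+1+1, 2+2+1+1, 2+1+1+1+1 (544 of its 720 elements, about 76% of primes). None of the 37 primes tested shows any such pattern (for each of these groups the chance of that is below 10^-4), which rules them out. Hence G = C_6 (6T1), of order 6. The Galois group C_6 (6T1) has order 6, so the splitting field has degree 6 over Q.

6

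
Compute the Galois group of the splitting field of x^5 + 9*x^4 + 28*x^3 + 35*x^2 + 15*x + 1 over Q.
The polynomial f is an irreducible quintic over Q, so G = Gal(f/Q) is a transitive subgroup of S_5: one of C_5 (5T1, order 5), D_5 (5T2, order 10), F_20 (5T3, order 20), A_5 (5T4, order 60) or S_5 (5T5, order 120). The discriminant of f is 14641 = 121^2, a perfect square, so G is contained in A_5. The transitive groups of degree 5 contained in A_5 are: C_5 (5T1, order 5), D_5 (5T2, order 10), A_5 (5T4, order 60). By Dedekind's theorem, for a prime p not dividing disc(f) the degrees of the irreducible factors of f mod p form the cycle type of an element of G. Factoring f modulo the 14 such primes p <= 47 (skipping 11, which divides the discriminant), each new pattern first appears at: mod 2: f = (x^5 + x^4 + x^2 + x + 1), pattern 5; mod 23: f = (x + 6)(x + 8)(x + 12)(x + 13)(x + 16), pattern 1+1+1+1+1. No other pattern occurs in this range, so the set of observed cycle types is {5, 1+1+1+1+1}. The candidates containing elements of all these cycle types are C_5 (5T1) of order 5, D_5 (5T2) of order 10, A_5 (5T4) of order 60; the others are excluded. The observed types are precisely the cycle types that occur in C_5 (5T1). Each of the other remaining candidates has further cycle types, and by the Chebotarev density theorem the matching factorization patterns would occur for a proportion of primes equal to their share of the group: D_5 (5T2) additionally contains elements of type 2+2+1 (5 of its 10 elements, about 50% of primes); A_5 (5T4) additionally contains elements of type 3+1+1, 2+2+1 (35 of its 60 elements, about 58% of primes). None of the 14 primes tested shows any such pattern (for each of these groups the chance of that is below 10^-4), which rules them out. Hence G = C_5 (5T1), of order 5.

C_5 (also written C5)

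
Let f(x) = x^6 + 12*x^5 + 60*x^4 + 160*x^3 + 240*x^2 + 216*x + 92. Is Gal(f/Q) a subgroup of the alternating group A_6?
Yes

The polynomial is irreducible of degree 6 over Q. Its discriminant is 746496000000 = 864000^2, a perfect square. A Galois group lies in the alternating group exactly when the discriminant is a square in Q, so the Galois group (A_6) is contained in A_6.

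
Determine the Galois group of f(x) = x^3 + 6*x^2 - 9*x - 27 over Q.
The polynomial is an irreducible cubic over Q and its discriminant is 35721 = 189^2, a perfect square. For an irreducible cubic, a square discriminant forces the Galois group to be A_3, the cyclic group of order 3.

C_3, A_3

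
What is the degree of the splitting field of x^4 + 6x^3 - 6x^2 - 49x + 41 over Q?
24

The degree of the splitting field over Q equals the order of the Galois group, so first determine the group. The polynomial is an irreducible quartic over Q and its discriminant is -1508107, which is not a perfect square, so the Galois group is not contained in A_4. The resolvent cubic y^3 + 6*y^2 - 458*y - 4861 is irreducible over Q. An irreducible resolvent with non-square discriminant gives S_4. The Galois group S_4 (4T5) has order 24, so the splitting field has degree 24 over Q.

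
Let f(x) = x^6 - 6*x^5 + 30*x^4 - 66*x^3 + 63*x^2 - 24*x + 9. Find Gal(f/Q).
6T14: PGL(2,5)

The polynomial f is an irreducible sextic over Q, so G = Gal(f/Q) is one of the 16 transitive subgroups 6T1, ..., 6T16 of S_6. The discriminant of f is -5217636731328, which is not a perfect square, so G is not contained in A_6. The transitive groups of degree 6 not contained in A_6 are: C_6 (6T1, order 6), S_3 (6T2, order 6), D_6 (6T3, order 12), C_3 x S_3 (6T5, order 18), A_4 x C_2 (6T6, order 24), S_4 (6T8, order 24), S_3 x S_3 (6T9, order 36), S_4 x C_2 (6T11, order 48), (S_3 x S_3) : C_2 (6T13, order 72), PGL(2,5) (6T14, order 120), S_6 (6T16, order 720). By Dedekind's theorem, for a prime p not dividing disc(f) the degrees of the irreducible factors of f mod p form the cycle type of an element of G. Factoring f modulo the 21 such primes p <= 89 (skipping 2, 3, 7, which divide the discriminant), each new pattern first appears at: mod 5: f = (x^6 + 4x^5 + 4x^3 + 3x^2 + x + 4), pattern 6; mod 11: f = (x + 2)(x^5 + 3x^4 + 2x^3 + 7x^2 + 5x + 10), pattern 5+1; mod 13: f = (x + 2)(x + 4)(x^4 + x^3 + 3x^2 + 12x + 6), pattern 4+1+1; mod 23: f = (x + 10)(x + 12)(x^2 + 3x + 16)(x^2 + 15x + 5), pattern 2+2+1+1; mod 43: f = (x^3 + 2x^2 + 24x + 7)(x^3 + 35x^2 + 22x + 32), pattern 3+3; mod 61: f = (x^2 + 3x + 30)(x^2 + 14x + 43)(x^2 + 38x + 1), pattern 2+2+2. No other pattern occurs in this range, so the set of observed cycle types is {6, 5+1, 4+1+1, 2+2+1+1, 3+3, 2+2+2}. The candidates containing elements of all these cycle types are PGL(2,5) (6T14) of order 120, S_6 (6T16) of order 720; the others are excluded. The observed types are precisely the cycle types that occur in PGL(2,5) (6T14) (apart from the identity). Each of the other remaining candidates has further cycle types, and by the Chebotarev density theorem the matching factorization patterns would occur for a proportion of primes equal to their share of the group: S_6 (6T16) additionally contains elements of type 4+2, 3+2+1, 3+1+1+1, 2+1+1+1+1 (265 of its 720 elements, about 37% of primes). None of the 21 primes tested shows any such pattern (for each of these groups the chance of that is below 10^-4), which rules them out. Hence G = PGL(2,5) (6T14), of order 120.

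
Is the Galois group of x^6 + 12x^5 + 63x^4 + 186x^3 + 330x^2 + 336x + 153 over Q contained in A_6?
The polynomial is irreducible of degree 6 over Q. Its discriminant is -16003008, which is not a perfect square. A Galois group lies in the alternating group exactly when the discriminant is a square in Q, so the Galois group (PGL(2,5)) is not contained in A_6.

No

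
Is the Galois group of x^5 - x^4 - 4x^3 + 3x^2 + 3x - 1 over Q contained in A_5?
The polynomial is irreducible of degree 5 over Q. Its discriminant is 14641 = 121^2, a perfect square. A Galois group lies in the alternating group exactly when the discriminant is a square in Q, so the Galois group (C_5) is contained in A_5.

Yes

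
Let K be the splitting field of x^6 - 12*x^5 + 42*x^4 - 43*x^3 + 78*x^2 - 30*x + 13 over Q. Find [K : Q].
18

The degree of the splitting field over Q equals the order of the Galois group, so first determine the group. The polynomial f is an irreducible sextic over Q, so G = Gal(f/Q) is one of the 16 transitive subgroups 6T1, ..., 6T16 of S_6. The discriminant of f is -152796047606667, which is not a perfect square, so G is not contained in A_6. The transitive groups of degree 6 not contained in A_6 are: C_6 (6T1, order 6), S_3 (6T2, order 6), D_6 (6T3, order 12), C_3 x S_3 (6T5, order 18), A_4 x C_2 (6T6, order 24), S_4 (6T8, order 24), S_3 x S_3 (6T9, order 36), S_4 x C_2 (6T11, order 48), (S_3 x S_3) : C_2 (6T13, order 72), PGL(2,5) (6T14, order 120), S_6 (6T16, order 720). By Dedekind's theorem, for a prime p not dividing disc(f) the degrees of the irreducible factors of f mod p form the cycle type of an element of G. Factoring f modulo the 33 such primes p <= 149 (skipping 3, 43, which divide the discriminant), each new pattern first appears at: mod 2: f = (x^6 + x^3 + 1), pattern 6; mod 7: f = (x + 4)(x + 5)(x + 6)(x^3 + x^2 + 2x + 6), pattern 3+1+1+1; mod 17: f = (x^2 + 2x + 13)(x^2 + 9x + 6)(x^2 + 11x + 3), pattern 2+2+2; mod 19: f = (x^3 + 13x^2 + 10x + 8)(x^3 + 13x^2 + 15x + 4), pattern 3+3; mod 73: f = (x + 1)(x + 18)(x + 34)(x + 37)(x + 48)(x + 69), pattern 1+1+1+1+1+1. No other pattern occurs in this range, so the set of observed cycle types is {6, 3+1+1+1, 2+2+2, 3+3, 1+1+1+1+1+1}. The candidates containing elements of all these cycle types are C_3 x S_3 (6T5) of order 18, S_3 x S_3 (6T9) of order 36, (S_3 x S_3) : C_2 (6T13) of order 72, S_6 (6T16) of order 720; the others are excluded. The observed types are precisely the cycle types that occur in C_3 x S_3 (6T5). Each of the other remaining candidates has further cycle types, and by the Chebotarev density theorem the matching factorization patterns would occur for a proportion of primes equal to their share of the group: S_3 x S_3 (6T9) additionally contains elements of type 2+2+1+1 (9 of its 36 elements, about 25% of primes); (S_3 x S_3) : C_2 (6T13) additionally contains elements of type 4+2, 3+2+1, 2+2+1+1, 2+1+1+1+1 (45 of its 72 elements, about 62% of primes); S_6 (6T16) additionally contains elements of type 5+1, 4+2, 4+1+1, 3+2+1, 2+2+1+1, 2+1+1+1+1 (504 of its 720 elements, about 70% of primes). None of the 33 primes tested shows any such pattern (for each of these groups the chance of that is below 10^-4), which rules them out. Hence G = C_3 x S_3 (6T5), of order 18. The Galois group C_3 x S_3 (6T5) has order 18, so the splitting field has degree 18 over Q.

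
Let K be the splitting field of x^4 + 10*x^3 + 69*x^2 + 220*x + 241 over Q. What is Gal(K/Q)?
The polynomial is an irreducible quartic over Q and its discriminant is 76527504 = 8748^2, a perfect square, so the Galois group is contained in A_4. The resolvent cubic y^3 - 69*y^2 + 1236*y - 5984 splits completely over Q, which gives the Klein four-group V_4.

4T2: V_4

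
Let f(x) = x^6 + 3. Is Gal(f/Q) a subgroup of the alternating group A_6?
No

The polynomial is irreducible of degree 6 over Q. Its discriminant is -11337408, which is not a perfect square. A Galois group lies in the alternating group exactly when the discriminant is a square in Q, so the Galois group (S_3) is not contained in A_6.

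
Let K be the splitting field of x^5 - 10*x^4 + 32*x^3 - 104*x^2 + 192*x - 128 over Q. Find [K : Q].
120

The degree of the splitting field over Q equals the order of the Galois group, so first determine the group. The polynomial f is an irreducible quintic over Q, so G = Gal(f/Q) is a transitive subgroup of S_5: one of C_5 (5T1, order 5), D_5 (5T2, order 10), F_20 (5T3, order 20), A_5 (5T4, order 60) or S_5 (5T5, order 120). The discriminant of f is 770141323264, which is not a perfect square, so G is not contained in A_5. The transitive groups of degree 5 not contained in A_5 are: F_20 (5T3, order 20), S_5 (5T5, order 120). By Dedekind's theorem, for a prime p not dividing disc(f) the degrees of the irreducible factors of f mod p form the cycle type of an element of G. Factoring f modulo the 3 such primes p <= 7 (skipping 2, which divides the discriminant), each new pattern first appears at: mod 3: f = (x^5 + 2x^4 + 2x^3 + x^2 + 1), pattern 5; mod 7: f = (x^2 + 4x + 6)(x^3 + 5x + 2), pattern 3+2. No other pattern occurs in this range, so the set of observed cycle types is {5, 3+2}. Among the candidates above, the only group containing elements of all these cycle types is S_5 (5T5) — F_20 (5T3) lacks at least one of them. Hence G = S_5 (5T5), of order 120. The Galois group S_5 (5T5) has order 120, so the splitting field has degree 120 over Q.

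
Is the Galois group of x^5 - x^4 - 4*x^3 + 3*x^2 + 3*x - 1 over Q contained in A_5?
The polynomial is irreducible of degree 5 over Q. Its discriminant is 14641 = 121^2, a perfect square. A Galois group lies in the alternating group exactly when the discriminant is a square in Q, so the Galois group (C_5) is contained in A_5.

Yes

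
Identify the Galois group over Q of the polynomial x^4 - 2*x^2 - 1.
The polynomial is an irreducible quartic over Q and its discriminant is -1024, which is not a perfect square, so the Galois group is not contained in A_4. The resolvent cubic y^3 + 2*y^2 + 4*y + 8 has exactly one rational root, so the Galois group is C_4 or D_4. The quartic remains irreducible over Q(sqrt(disc)), so the group is D_4.

D_4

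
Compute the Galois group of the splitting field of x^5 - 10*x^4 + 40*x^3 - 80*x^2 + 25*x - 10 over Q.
A_5, the alternating group on 5 letters

The polynomial f is an irreducible quintic over Q, so G = Gal(f/Q) is a transitive subgroup of S_5: one of C_5 (5T1, order 5), D_5 (5T2, order 10), F_20 (5T3, order 20), A_5 (5T4, order 60) or S_5 (5T5, order 120). The discriminant of f is 58564000000 = 242000^2, a perfect square, so G is contained in A_5. The transitive groups of degree 5 contained in A_5 are: C_5 (5T1, order 5), D_5 (5T2, order 10), A_5 (5T4, order 60). By Dedekind's theorem, for a prime p not dividing disc(f) the degrees of the irreducible factors of f mod p form the cycle type of an element of G. Factoring f modulo the 3 such primes p <= 13 (skipping 2, 5, 11, which divide the discriminant), each new pattern first appears at: mod 3: f = (x^5 + 2x^4 + x^3 + x^2 + x + 2), pattern 5; mod 13: f = (x + 3)(x + 5)(x^3 + 8x^2 + 8), pattern 3+1+1. No other pattern occurs in this range, so the set of observed cycle types is {5, 3+1+1}. Among the candidates above, the only group containing elements of all these cycle types is A_5 (5T4) — each of C_5 (5T1), D_5 (5T2) lacks at least one of them. Hence G = A_5 (5T4), of order 60.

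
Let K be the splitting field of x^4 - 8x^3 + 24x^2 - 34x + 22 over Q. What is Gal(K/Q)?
S_4

The polynomial is an irreducible quartic over Q and its discriminant is 1616, which is not a perfect square, so the Galois group is not contained in A_4. The resolvent cubic y^3 - 24*y^2 + 184*y - 452 is irreducible over Q. An irreducible resolvent with non-square discriminant gives S_4.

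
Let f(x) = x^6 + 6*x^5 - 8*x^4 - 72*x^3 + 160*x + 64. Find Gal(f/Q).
The polynomial f is an irreducible sextic over Q, so G = Gal(f/Q) is one of the 16 transitive subgroups 6T1, ..., 6T16 of S_6. The discriminant of f is 870211913777152, which is not a perfect square, so G is not contained in A_6. The transitive groups of degree 6 not contained in A_6 are: C_6 (6T1, order 6), S_3 (6T2, order 6), D_6 (6T3, order 12), C_3 x S_3 (6T5, order 18), A_4 x C_2 (6T6, order 24), S_4 (6T8, order 24), S_3 x S_3 (6T9, order 36), S_4 x C_2 (6T11, order 48), (S_3 x S_3) : C_2 (6T13, order 72), PGL(2,5) (6T14, order 120), S_6 (6T16, order 720). By Dedekind's theorem, for a prime p not dividing disc(f) the degrees of the irreducible factors of f mod p form the cycle type of an element of G. Factoring f modulo the 23 such primes p <= 97 (skipping 2, 37, which divide the discriminant), each new pattern first appears at: mod 3: f = (x^3 + x^2 + 2)(x^3 + 2x^2 + 2x + 2), pattern 3+3; mod 5: f = (x^2 + 3)(x^2 + 2x + 4)(x^2 + 4x + 2), pattern 2+2+2; mod 67: f = (x + 6)(x + 7)(x + 31)(x + 38)(x + 62)(x + 63), pattern 1+1+1+1+1+1. No other pattern occurs in this range, so the set of observed cycle types is {3+3, 2+2+2, 1+1+1+1+1+1}. The candidates containing elements of all these cycle types are C_6 (6T1) of order 6, S_3 (6T2) of order 6, D_6 (6T3) of order 12, C_3 x S_3 (6T5) of order 18, A_4 x C_2 (6T6) of order 24, S_4 (6T8) of order 24, S_3 x S_3 (6T9) of order 36, S_4 x C_2 (6T11) of order 48, (S_3 x S_3) : C_2 (6T13) of order 72, PGL(2,5) (6T14) of order 120, S_6 (6T16) of order 720; the others are excluded. The observed types are precisely the cycle types that occur in S_3 (6T2). Each of the other remaining candidates has further cycle types, and by the Chebotarev density theorem the matching factorization patterns would occur for a proportion of primes equal to their share of the group: C_6 (6T1) additionally contains elements of type 6 (2 of its 6 elements, about 33% of primes); D_6 (6T3) additionally contains elements of type 6, 2+2+1+1 (5 of its 12 elements, about 42% of primes); C_3 x S_3 (6T5) additionally contains elements of type 6, 3+1+1+1 (10 of its 18 elements, about 56% of primes); A_4 x C_2 (6T6) additionally contains elements of type 6, 2+2+1+1, 2+1+1+1+1 (14 of its 24 elements, about 58% of primes); S_4 (6T8) additionally contains elements of type 4+1+1, 2+2+1+1 (9 of its 24 elements, about 38% of primes); S_3 x S_3 (6T9) additionally contains elements of type 6, 3+1+1+1, 2+2+1+1 (25 of its 36 elements, about 69% of primes); S_4 x C_2 (6T11) additionally contains elements of type 6, 4+2, 4+1+1, 2+2+1+1, 2+1+1+1+1 (32 of its 48 elements, about 67% of primes); (S_3 x S_3) : C_2 (6T13) additionally contains elements of type 6, 4+2, 3+2+1, 3+1+1+1, 2+2+1+1, 2+1+1+1+1 (61 of its 72 elements, about 85% of primes); PGL(2,5) (6T14) additionally contains elements of type 6, 5+1, 4+1+1, 2+2+1+1 (89 of its 120 elements, about 74% of primes); S_6 (6T16) additionally contains elements of type 6, 5+1, 4+2, 4+1+1, 3+2+1, 3+1+1+1, 2+2+1+1, 2+1+1+1+1 (664 of its 720 elements, about 92% of primes). None of the 23 primes tested shows any such pattern (for each of these groups the chance of that is below 10^-4), which rules them out. Hence G = S_3 (6T2), of order 6.

6T2: S_3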